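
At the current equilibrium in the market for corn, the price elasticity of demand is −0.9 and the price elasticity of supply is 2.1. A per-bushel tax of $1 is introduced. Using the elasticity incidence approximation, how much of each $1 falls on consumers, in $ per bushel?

Incidence ratio: consumers' share ≈ εs / (εs + |εd|) = 2.1 / (2.1 + 0.9) = 0.7.
So consumers bear ≈ 0.7 × $1 = $0.7; sellers bear $0.3.

Consumers bear ≈ $0.7 per bushel.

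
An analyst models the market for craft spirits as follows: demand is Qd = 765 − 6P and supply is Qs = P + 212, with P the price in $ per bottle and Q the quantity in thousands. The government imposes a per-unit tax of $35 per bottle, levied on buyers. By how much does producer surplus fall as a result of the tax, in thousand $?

Producer surplus falls by $8280 thousand.

Without the tax, 765 − 6P = P + 212 gives 7P = 553, so P* = $79 and Q* = 291.
With the tax collected from buyers, demand (in seller-price terms) shifts: Qd = 765 − 6(P + 35).
Solving gives Q = 261 with buyers paying $84 and producers receiving $49 (the $35 wedge).
ΔPS is the trapezoid between Q = 261 and Q = 291 of height $30: ½ · (291 + 261) · 30 = $8280.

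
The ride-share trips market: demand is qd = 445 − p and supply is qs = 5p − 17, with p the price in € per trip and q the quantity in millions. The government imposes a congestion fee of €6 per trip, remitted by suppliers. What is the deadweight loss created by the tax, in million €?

Without the tax, 445 − p = 5p − 17 gives 6p = 462, so p* = €77 and q* = 368.
With the tax collected from suppliers, supply shifts: qs = 5(p − 6) − 17.
Solving gives q = 363 with buyers paying €82 and suppliers receiving €76 (the €6 wedge).
Quantity falls by |ΔQ| = |368 − 363| = 5.
DWL = ½ · t · |ΔQ| = ½ · 6 · 5 = €15.

Deadweight loss = €15 million.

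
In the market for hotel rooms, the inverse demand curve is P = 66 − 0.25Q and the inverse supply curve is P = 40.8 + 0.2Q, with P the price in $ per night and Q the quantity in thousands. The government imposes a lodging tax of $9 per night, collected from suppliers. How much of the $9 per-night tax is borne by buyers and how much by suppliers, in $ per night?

Buyers bear $5 per night; suppliers bear $4 per night.

Inverting to Q(P) form: Qd = 264 − 4P; Qs = 5P − 204.
Before the tax: set 264 − 4P = 5P − 204 → P* = $52, Q* = 56.
With the tax collected from suppliers, supply shifts: Qs = 5(P − 9) − 204.
Solving gives Q = 36 with buyers paying $57 and suppliers receiving $48 (the $9 wedge).
Burden on buyers: $5; on suppliers: $4. (They sum to $9.)
The less price-elastic side of the market bears the larger share of a per-unit tax.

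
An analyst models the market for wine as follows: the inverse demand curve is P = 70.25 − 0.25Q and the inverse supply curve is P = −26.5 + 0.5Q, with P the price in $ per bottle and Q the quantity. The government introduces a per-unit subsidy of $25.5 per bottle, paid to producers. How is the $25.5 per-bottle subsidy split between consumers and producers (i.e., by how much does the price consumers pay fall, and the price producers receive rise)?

Inverting to Q(P) form: Qd = 281 − 4P; Qs = 2P + 53.
Before the subsidy: set 281 − 4P = 2P + 53 → P* = $38, Q* = 129.
With a per-unit subsidy paid to producers, each receives P + 25.5 per unit sold, so supply becomes Qs = 2(P + 25.5) + 53.
New equilibrium: consumers pay $29.5, producers receive $55, Q = 163. (Wedge: Pb − Ps = −25.5.)
Gain to consumers: $8.5; to producers: $17. (They sum to $25.5.)

Consumers gain $8.5 per bottle; producers gain $17 per bottle.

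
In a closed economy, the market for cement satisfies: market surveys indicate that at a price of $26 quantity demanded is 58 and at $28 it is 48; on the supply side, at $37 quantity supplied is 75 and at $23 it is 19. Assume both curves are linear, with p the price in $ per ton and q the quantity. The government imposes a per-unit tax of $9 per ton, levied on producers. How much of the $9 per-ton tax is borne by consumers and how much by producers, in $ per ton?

Consumers bear $4 per ton; producers bear $5 per ton.

Demand slope: (48 − 58)/(28 − 26) = -5, so qd = 188 − 5p.
Supply slope: (19 − 75)/(23 − 37) = 4, so qs = 4p − 73.
Without the tax, 188 − 5p = 4p − 73 gives 9p = 261, so p* = $29 and q* = 43.
With the tax collected from producers, supply shifts: qs = 4(p − 9) − 73.
Solving gives q = 23 with consumers paying $33 and producers receiving $24 (the $9 wedge).
Burden on consumers: $4; on producers: $5. (They sum to $9.)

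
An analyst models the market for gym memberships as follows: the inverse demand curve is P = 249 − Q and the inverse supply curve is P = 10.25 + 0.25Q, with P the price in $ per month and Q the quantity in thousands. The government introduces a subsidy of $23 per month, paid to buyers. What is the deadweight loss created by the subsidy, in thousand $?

Deadweight loss = $211.6 thousand.

Rewrite in direct form: Qd = 249 − P and Qs = 4P − 41.
Before the subsidy: set 249 − P = 4P − 41 → P* = $58, Q* = 191.
With a per-unit subsidy paid to buyers, each effectively pays P − 23, so demand becomes Qd = 249 − (P − 23).
Solving gives Q = 209.4 with buyers paying $39.6 and producers receiving $62.6 (the $23 wedge).
Quantity rises by |ΔQ| = |191 − 209.4| = 18.4.
DWL = ½ · t · |ΔQ| = ½ · 23 · 18.4 = $211.6.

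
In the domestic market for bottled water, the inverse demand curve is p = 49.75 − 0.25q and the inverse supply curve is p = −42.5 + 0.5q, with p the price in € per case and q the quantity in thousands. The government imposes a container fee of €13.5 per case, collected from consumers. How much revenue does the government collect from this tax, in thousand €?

Tax revenue = €1417.5 thousand.

Rewrite in direct form: qd = 199 − 4p and qs = 2p + 85.
Without the tax, 199 − 4p = 2p + 85 gives 6p = 114, so p* = €19 and q* = 123.
With the tax collected from consumers, demand (in seller-price terms) shifts: qd = 199 − 4(p + 13.5).
New equilibrium: consumers pay €23.5, sellers receive €10, q = 105. (Wedge: pb − ps = 13.5.)
Revenue = t · Q = 13.5 · 105 = €1417.5.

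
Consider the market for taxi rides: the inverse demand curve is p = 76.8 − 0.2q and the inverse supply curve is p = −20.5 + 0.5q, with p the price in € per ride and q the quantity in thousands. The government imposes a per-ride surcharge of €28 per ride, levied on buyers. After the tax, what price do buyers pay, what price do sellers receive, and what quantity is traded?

Buyers pay €57; sellers receive €29; quantity = 99.

Rewrite in direct form: qd = 384 − 5p and qs = 2p + 41.
Before the tax: set 384 − 5p = 2p + 41 → p* = €49, q* = 139.
With the tax collected from buyers, demand (in seller-price terms) shifts: qd = 384 − 5(p + 28).
New equilibrium: buyers pay €57, sellers receive €29, q = 99. (Wedge: pb − ps = 28.)
The less price-elastic side of the market bears the larger share of a per-unit tax.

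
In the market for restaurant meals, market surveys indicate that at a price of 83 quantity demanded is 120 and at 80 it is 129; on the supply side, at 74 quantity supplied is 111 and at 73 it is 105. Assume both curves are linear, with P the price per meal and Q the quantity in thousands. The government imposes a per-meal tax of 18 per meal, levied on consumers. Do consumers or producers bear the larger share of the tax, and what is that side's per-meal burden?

Demand slope: (129 − 120)/(80 − 83) = -3, so Qd = 369 − 3P.
Supply slope: (105 − 111)/(73 − 74) = 6, so Qs = 6P − 333.
Without the tax, 369 − 3P = 6P − 333 gives 9P = 702, so P* = 78 and Q* = 135.
With the tax collected from consumers, demand (in seller-price terms) shifts: Qd = 369 − 3(P + 18).
New equilibrium: consumers pay 90, producers receive 72, Q = 99. (Wedge: Pb − Ps = 18.)
Per-meal burden: consumers 12, producers 6.
Consumers take the larger share because demand is less price-elastic here (demand slope 3 vs supply slope 6).
The less price-elastic side of the market bears the larger share of a per-unit tax.

Consumers bear the larger share: 12 per meal.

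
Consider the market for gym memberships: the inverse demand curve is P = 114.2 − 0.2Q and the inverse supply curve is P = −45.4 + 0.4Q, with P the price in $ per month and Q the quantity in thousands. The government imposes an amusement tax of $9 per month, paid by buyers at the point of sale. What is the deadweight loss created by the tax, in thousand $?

Deadweight loss = $67.5 thousand.

Inverting to Q(P) form: Qd = 571 − 5P; Qs = 2.5P + 113.5.
Before the tax: set 571 − 5P = 2.5P + 113.5 → P* = $61, Q* = 266.
With the tax collected from buyers, demand (in seller-price terms) shifts: Qd = 571 − 5(P + 9).
Solving gives Q = 251 with buyers paying $64 and suppliers receiving $55 (the $9 wedge).
Quantity falls by |ΔQ| = |266 − 251| = 15.
DWL = ½ · t · |ΔQ| = ½ · 9 · 15 = $67.5.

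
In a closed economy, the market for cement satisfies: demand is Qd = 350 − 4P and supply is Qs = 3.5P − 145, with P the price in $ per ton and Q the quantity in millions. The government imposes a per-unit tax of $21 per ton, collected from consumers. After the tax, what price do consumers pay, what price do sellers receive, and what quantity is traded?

Without the tax, 350 − 4P = 3.5P − 145 gives 7.5P = 495, so P* = $66 and Q* = 86.
With the tax collected from consumers, demand (in seller-price terms) shifts: Qd = 350 − 4(P + 21).
Solving gives Q = 46.8 with consumers paying $75.8 and sellers receiving $54.8 (the $21 wedge).
The less price-elastic side of the market bears the larger share of a per-unit tax.

Consumers pay $75.8; sellers receive $54.8; quantity = 46.8.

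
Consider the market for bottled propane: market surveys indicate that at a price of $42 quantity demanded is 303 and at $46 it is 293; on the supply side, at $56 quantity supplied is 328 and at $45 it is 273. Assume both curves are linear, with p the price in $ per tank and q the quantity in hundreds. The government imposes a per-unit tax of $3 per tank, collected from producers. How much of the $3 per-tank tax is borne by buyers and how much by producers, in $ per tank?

Demand slope: (293 − 303)/(46 − 42) = -2.5, so qd = 408 − 2.5p.
Supply slope: (273 − 328)/(45 − 56) = 5, so qs = 5p + 48.
Before the tax: set 408 − 2.5p = 5p + 48 → p* = $48, q* = 288.
With the tax collected from producers, supply shifts: qs = 5(p − 3) + 48.
Solving gives q = 283 with buyers paying $50 and producers receiving $47 (the $3 wedge).
Burden on buyers: $2; on producers: $1. (They sum to $3.)

Buyers bear $2 per tank; producers bear $1 per tank.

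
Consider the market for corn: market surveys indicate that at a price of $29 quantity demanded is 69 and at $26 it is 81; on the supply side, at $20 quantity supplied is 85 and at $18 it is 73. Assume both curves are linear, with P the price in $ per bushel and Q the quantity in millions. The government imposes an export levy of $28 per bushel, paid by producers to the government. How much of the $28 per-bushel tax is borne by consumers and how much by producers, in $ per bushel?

Consumers bear $16.8 per bushel; producers bear $11.2 per bushel.

Demand slope: (81 − 69)/(26 − 29) = -4, so Qd = 185 − 4P.
Supply slope: (73 − 85)/(18 − 20) = 6, so Qs = 6P − 35.
Before the tax: set 185 − 4P = 6P − 35 → P* = $22, Q* = 97.
With the tax collected from producers, supply shifts: Qs = 6(P − 28) − 35.
Solving gives Q = 29.8 with consumers paying $38.8 and producers receiving $10.8 (the $28 wedge).
Burden on consumers: $16.8; on producers: $11.2. (They sum to $28.)
The less price-elastic side of the market bears the larger share of a per-unit tax.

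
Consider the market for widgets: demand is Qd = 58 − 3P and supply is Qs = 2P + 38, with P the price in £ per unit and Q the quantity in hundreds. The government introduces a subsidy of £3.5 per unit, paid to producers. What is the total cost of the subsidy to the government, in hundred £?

Without the subsidy, 58 − 3P = 2P + 38 gives 5P = 20, so P* = £4 and Q* = 46.
With a per-unit subsidy paid to producers, each receives P + 3.5 per unit sold, so supply becomes Qs = 2(P + 3.5) + 38.
Solving gives Q = 50.2 with consumers paying £2.6 and producers receiving £6.1 (the £3.5 wedge).
Outlay = t · Q = 3.5 · 50.2 = £175.7.

Government outlay = £175.7 hundred.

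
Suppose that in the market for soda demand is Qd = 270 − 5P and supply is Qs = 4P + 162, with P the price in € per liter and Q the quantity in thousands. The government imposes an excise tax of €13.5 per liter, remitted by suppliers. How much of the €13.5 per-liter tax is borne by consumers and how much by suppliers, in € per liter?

Without the tax, 270 − 5P = 4P + 162 gives 9P = 108, so P* = €12 and Q* = 210.
With the tax collected from suppliers, supply shifts: Qs = 4(P − 13.5) + 162.
Solving gives Q = 180 with consumers paying €18 and suppliers receiving €4.5 (the €13.5 wedge).
Burden on consumers: €6; on suppliers: €7.5. (They sum to €13.5.)
The less price-elastic side of the market bears the larger share of a per-unit tax.

Consumers bear €6 per liter; suppliers bear €7.5 per liter.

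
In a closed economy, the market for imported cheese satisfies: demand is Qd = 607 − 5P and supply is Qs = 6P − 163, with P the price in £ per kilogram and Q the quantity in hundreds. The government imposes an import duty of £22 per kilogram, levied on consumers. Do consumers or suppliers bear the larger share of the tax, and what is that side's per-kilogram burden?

Without the tax, 607 − 5P = 6P − 163 gives 11P = 770, so P* = £70 and Q* = 257.
With the tax collected from consumers, demand (in seller-price terms) shifts: Qd = 607 − 5(P + 22).
Solving gives Q = 197 with consumers paying £82 and suppliers receiving £60 (the £22 wedge).
Per-kilogram burden: consumers £12, suppliers £10.
Consumers take the larger share because demand is less price-elastic here (demand slope 5 vs supply slope 6).

Consumers bear the larger share: £12 per kilogram.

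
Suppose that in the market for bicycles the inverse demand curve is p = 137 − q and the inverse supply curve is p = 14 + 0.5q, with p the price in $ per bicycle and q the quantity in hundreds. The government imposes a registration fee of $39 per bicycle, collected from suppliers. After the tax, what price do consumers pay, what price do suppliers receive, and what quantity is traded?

Consumers pay $81; suppliers receive $42; quantity = 56.

Inverting to q(p) form: qd = 137 − p; qs = 2p − 28.
Before the tax: set 137 − p = 2p − 28 → p* = $55, q* = 82.
With the tax collected from suppliers, supply shifts: qs = 2(p − 39) − 28.
Solving gives q = 56 with consumers paying $81 and suppliers receiving $42 (the $39 wedge).
The less price-elastic side of the market bears the larger share of a per-unit tax.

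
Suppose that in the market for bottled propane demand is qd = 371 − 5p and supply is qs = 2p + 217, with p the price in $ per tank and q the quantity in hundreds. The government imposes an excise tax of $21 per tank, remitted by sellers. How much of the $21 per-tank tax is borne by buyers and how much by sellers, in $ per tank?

Without the tax, 371 − 5p = 2p + 217 gives 7p = 154, so p* = $22 and q* = 261.
With the tax collected from sellers, supply shifts: qs = 2(p − 21) + 217.
Solving gives q = 231 with buyers paying $28 and sellers receiving $7 (the $21 wedge).
Burden on buyers: $6; on sellers: $15. (They sum to $21.)
The less price-elastic side of the market bears the larger share of a per-unit tax.

Buyers bear $6 per tank; sellers bear $15 per tank.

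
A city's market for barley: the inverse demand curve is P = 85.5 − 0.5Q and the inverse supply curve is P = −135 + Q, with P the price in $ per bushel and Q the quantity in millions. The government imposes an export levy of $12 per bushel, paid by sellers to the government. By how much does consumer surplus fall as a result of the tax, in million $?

Inverting to Q(P) form: Qd = 171 − 2P; Qs = P + 135.
Without the tax, 171 − 2P = P + 135 gives 3P = 36, so P* = $12 and Q* = 147.
With the tax collected from sellers, supply shifts: Qs = (P − 12) + 135.
Solving gives Q = 139 with consumers paying $16 and sellers receiving $4 (the $12 wedge).
ΔCS is the trapezoid between Q = 139 and Q = 147 of height $4: ½ · (147 + 139) · 4 = $572.

Consumer surplus falls by $572 million.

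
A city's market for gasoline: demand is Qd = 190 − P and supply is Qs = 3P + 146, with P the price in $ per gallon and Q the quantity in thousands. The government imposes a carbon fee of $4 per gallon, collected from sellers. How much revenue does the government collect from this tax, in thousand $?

Tax revenue = $704 thousand.

Without the tax, 190 − P = 3P + 146 gives 4P = 44, so P* = $11 and Q* = 179.
With the tax collected from sellers, supply shifts: Qs = 3(P − 4) + 146.
Solving gives Q = 176 with consumers paying $14 and sellers receiving $10 (the $4 wedge).
Revenue = t · Q = 4 · 176 = $704.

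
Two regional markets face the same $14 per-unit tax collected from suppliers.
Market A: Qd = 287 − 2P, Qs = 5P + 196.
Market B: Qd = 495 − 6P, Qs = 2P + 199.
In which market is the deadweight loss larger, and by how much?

Market A: pre-tax P* = $13, Q* = 261; post-tax Q = 241; deadweight loss = $140.
Market B: pre-tax P* = $37, Q* = 273; post-tax Q = 252; deadweight loss = $147.
Difference: $140 vs $147 → market B is larger by $7.

Market B, by $7.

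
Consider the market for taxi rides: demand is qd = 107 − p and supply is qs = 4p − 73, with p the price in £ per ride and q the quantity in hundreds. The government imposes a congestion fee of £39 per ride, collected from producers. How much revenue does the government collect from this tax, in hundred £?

Tax revenue = £1552.2 hundred.

Before the tax: set 107 − p = 4p − 73 → p* = £36, q* = 71.
With the tax collected from producers, supply shifts: qs = 4(p − 39) − 73.
Solving gives q = 39.8 with buyers paying £67.2 and producers receiving £28.2 (the £39 wedge).
Revenue = t · Q = 39 · 39.8 = £1552.2.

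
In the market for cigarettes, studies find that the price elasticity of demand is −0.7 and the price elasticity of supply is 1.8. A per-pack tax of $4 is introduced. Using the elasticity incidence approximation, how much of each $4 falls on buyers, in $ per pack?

Incidence ratio: buyers' share ≈ εs / (εs + |εd|) = 1.8 / (1.8 + 0.7) = 0.72.
So buyers bear ≈ 0.72 × $4 = $2.88; producers bear $1.12.

Buyers bear ≈ $2.88 per pack.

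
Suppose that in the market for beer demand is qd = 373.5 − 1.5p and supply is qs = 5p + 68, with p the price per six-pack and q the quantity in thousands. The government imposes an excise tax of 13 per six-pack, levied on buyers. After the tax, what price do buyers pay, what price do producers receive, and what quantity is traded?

Without the tax, 373.5 − 1.5p = 5p + 68 gives 6.5p = 305.5, so p* = 47 and q* = 303.
With the tax collected from buyers, demand (in seller-price terms) shifts: qd = 373.5 − 1.5(p + 13).
Solving gives q = 288 with buyers paying 57 and producers receiving 44 (the 13 wedge).
The less price-elastic side of the market bears the larger share of a per-unit tax.

Buyers pay 57; producers receive 44; quantity = 288.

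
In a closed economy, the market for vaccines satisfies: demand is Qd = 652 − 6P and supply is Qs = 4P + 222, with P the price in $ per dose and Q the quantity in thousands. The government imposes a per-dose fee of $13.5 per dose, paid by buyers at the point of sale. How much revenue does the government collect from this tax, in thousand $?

Tax revenue = $4881.6 thousand.

Without the tax, 652 − 6P = 4P + 222 gives 10P = 430, so P* = $43 and Q* = 394.
With the tax collected from buyers, demand (in seller-price terms) shifts: Qd = 652 − 6(P + 13.5).
New equilibrium: buyers pay $48.4, producers receive $34.9, Q = 361.6. (Wedge: Pb − Ps = 13.5.)
Revenue = t · Q = 13.5 · 361.6 = $4881.6.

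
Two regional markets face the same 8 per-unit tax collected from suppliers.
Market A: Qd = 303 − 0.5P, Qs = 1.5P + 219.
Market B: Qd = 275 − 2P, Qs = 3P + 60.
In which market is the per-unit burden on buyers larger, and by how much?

Market A: pre-tax P* = 42, Q* = 282; post-tax Q = 279; per-unit burden on buyers = 6.
Market B: pre-tax P* = 43, Q* = 189; post-tax Q = 179.4; per-unit burden on buyers = 4.8.
Difference: 6 vs 4.8 → market A is larger by 1.2.

Market A, by 1.2.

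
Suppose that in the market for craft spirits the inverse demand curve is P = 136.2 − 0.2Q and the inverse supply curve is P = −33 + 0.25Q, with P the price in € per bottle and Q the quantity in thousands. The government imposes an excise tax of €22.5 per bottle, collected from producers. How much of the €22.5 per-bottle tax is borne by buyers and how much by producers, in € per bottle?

Rewrite in direct form: Qd = 681 − 5P and Qs = 4P + 132.
Before the tax: set 681 − 5P = 4P + 132 → P* = €61, Q* = 376.
With the tax collected from producers, supply shifts: Qs = 4(P − 22.5) + 132.
New equilibrium: buyers pay €71, producers receive €48.5, Q = 326. (Wedge: Pb − Ps = 22.5.)
Burden on buyers: €10; on producers: €12.5. (They sum to €22.5.)
The less price-elastic side of the market bears the larger share of a per-unit tax.

Buyers bear €10 per bottle; producers bear €12.5 per bottle.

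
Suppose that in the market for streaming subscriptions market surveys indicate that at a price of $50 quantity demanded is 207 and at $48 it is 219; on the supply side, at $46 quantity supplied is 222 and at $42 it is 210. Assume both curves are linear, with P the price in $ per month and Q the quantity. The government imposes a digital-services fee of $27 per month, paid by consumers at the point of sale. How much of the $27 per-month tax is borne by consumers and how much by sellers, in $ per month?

Consumers bear $9 per month; sellers bear $18 per month.

Demand slope: (219 − 207)/(48 − 50) = -6, so Qd = 507 − 6P.
Supply slope: (210 − 222)/(42 − 46) = 3, so Qs = 3P + 84.
Without the tax, 507 − 6P = 3P + 84 gives 9P = 423, so P* = $47 and Q* = 225.
With the tax collected from consumers, demand (in seller-price terms) shifts: Qd = 507 − 6(P + 27).
New equilibrium: consumers pay $56, sellers receive $29, Q = 171. (Wedge: Pb − Ps = 27.)
Burden on consumers: $9; on sellers: $18. (They sum to $27.)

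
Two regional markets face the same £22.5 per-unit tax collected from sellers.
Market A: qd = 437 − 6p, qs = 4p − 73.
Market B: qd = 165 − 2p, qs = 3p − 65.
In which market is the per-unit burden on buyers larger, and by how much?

Market A: pre-tax p* = £51, q* = 131; post-tax q = 77; per-unit burden on buyers = £9.
Market B: pre-tax p* = £46, q* = 73; post-tax q = 46; per-unit burden on buyers = £13.5.
Difference: £9 vs £13.5 → market B is larger by £4.5.

Market B, by £4.5.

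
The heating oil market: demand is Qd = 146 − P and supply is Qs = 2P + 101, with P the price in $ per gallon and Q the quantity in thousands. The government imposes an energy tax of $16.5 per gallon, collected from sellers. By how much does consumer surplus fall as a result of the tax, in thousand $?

Without the tax, 146 − P = 2P + 101 gives 3P = 45, so P* = $15 and Q* = 131.
With the tax collected from sellers, supply shifts: Qs = 2(P − 16.5) + 101.
New equilibrium: consumers pay $26, sellers receive $9.5, Q = 120. (Wedge: Pb − Ps = 16.5.)
ΔCS is the trapezoid between Q = 120 and Q = 131 of height $11: ½ · (131 + 120) · 11 = $1380.5.

Consumer surplus falls by $1380.5 thousand.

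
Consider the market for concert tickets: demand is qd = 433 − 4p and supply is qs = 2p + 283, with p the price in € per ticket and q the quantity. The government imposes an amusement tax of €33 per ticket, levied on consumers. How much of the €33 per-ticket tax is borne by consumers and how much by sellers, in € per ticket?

Consumers bear €11 per ticket; sellers bear €22 per ticket.

Before the tax: set 433 − 4p = 2p + 283 → p* = €25, q* = 333.
With the tax collected from consumers, demand (in seller-price terms) shifts: qd = 433 − 4(p + 33).
Solving gives q = 289 with consumers paying €36 and sellers receiving €3 (the €33 wedge).
Burden on consumers: €11; on sellers: €22. (They sum to €33.)
The less price-elastic side of the market bears the larger share of a per-unit tax.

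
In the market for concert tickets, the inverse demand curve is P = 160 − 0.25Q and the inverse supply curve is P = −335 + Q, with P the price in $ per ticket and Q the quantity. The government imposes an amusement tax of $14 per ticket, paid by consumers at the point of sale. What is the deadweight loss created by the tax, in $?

Deadweight loss = $78.4.

Inverting to Q(P) form: Qd = 640 − 4P; Qs = P + 335.
Before the tax: set 640 − 4P = P + 335 → P* = $61, Q* = 396.
With the tax collected from consumers, demand (in seller-price terms) shifts: Qd = 640 − 4(P + 14).
Solving gives Q = 384.8 with consumers paying $63.8 and sellers receiving $49.8 (the $14 wedge).
Quantity falls by |ΔQ| = |396 − 384.8| = 11.2.
DWL = ½ · t · |ΔQ| = ½ · 14 · 11.2 = $78.4.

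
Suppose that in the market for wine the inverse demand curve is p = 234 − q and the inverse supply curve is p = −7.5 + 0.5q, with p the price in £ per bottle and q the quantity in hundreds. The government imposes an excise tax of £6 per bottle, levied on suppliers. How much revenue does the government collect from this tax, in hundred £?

Tax revenue = £942 hundred.

Inverting to q(p) form: qd = 234 − p; qs = 2p + 15.
Without the tax, 234 − p = 2p + 15 gives 3p = 219, so p* = £73 and q* = 161.
With the tax collected from suppliers, supply shifts: qs = 2(p − 6) + 15.
Solving gives q = 157 with consumers paying £77 and suppliers receiving £71 (the £6 wedge).
Revenue = t · Q = 6 · 157 = £942.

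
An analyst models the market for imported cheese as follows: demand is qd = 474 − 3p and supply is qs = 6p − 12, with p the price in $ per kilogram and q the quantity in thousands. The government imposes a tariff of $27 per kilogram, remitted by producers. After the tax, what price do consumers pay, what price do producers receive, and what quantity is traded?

Consumers pay $72; producers receive $45; quantity = 258.

Without the tax, 474 − 3p = 6p − 12 gives 9p = 486, so p* = $54 and q* = 312.
With the tax collected from producers, supply shifts: qs = 6(p − 27) − 12.
Solving gives q = 258 with consumers paying $72 and producers receiving $45 (the $27 wedge).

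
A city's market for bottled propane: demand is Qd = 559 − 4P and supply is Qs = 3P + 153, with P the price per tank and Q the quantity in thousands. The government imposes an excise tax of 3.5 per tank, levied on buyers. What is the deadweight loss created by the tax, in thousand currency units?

Without the tax, 559 − 4P = 3P + 153 gives 7P = 406, so P* = 58 and Q* = 327.
With the tax collected from buyers, demand (in seller-price terms) shifts: Qd = 559 − 4(P + 3.5).
Solving gives Q = 321 with buyers paying 59.5 and sellers receiving 56 (the 3.5 wedge).
Quantity falls by |ΔQ| = |327 − 321| = 6.
DWL = ½ · t · |ΔQ| = ½ · 3.5 · 6 = 10.5.

Deadweight loss = 10.5 thousand.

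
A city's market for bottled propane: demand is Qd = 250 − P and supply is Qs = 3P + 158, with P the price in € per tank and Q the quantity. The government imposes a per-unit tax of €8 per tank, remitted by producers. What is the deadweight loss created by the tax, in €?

Before the tax: set 250 − P = 3P + 158 → P* = €23, Q* = 227.
With the tax collected from producers, supply shifts: Qs = 3(P − 8) + 158.
Solving gives Q = 221 with buyers paying €29 and producers receiving €21 (the €8 wedge).
Quantity falls by |ΔQ| = |227 − 221| = 6.
DWL = ½ · t · |ΔQ| = ½ · 8 · 6 = €24.

Deadweight loss = €24.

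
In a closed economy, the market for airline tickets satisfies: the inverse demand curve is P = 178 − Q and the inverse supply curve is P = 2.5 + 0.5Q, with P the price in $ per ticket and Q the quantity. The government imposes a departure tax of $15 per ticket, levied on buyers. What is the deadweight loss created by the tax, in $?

Rewrite in direct form: Qd = 178 − P and Qs = 2P − 5.
Before the tax: set 178 − P = 2P − 5 → P* = $61, Q* = 117.
With the tax collected from buyers, demand (in seller-price terms) shifts: Qd = 178 − (P + 15).
Solving gives Q = 107 with buyers paying $71 and sellers receiving $56 (the $15 wedge).
Quantity falls by |ΔQ| = |117 − 107| = 10.
DWL = ½ · t · |ΔQ| = ½ · 15 · 10 = $75.

Deadweight loss = $75.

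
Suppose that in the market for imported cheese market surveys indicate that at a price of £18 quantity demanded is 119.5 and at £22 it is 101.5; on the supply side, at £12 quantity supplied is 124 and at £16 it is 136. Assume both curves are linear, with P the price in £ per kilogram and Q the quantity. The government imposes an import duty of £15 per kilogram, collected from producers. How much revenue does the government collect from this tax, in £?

Tax revenue = £1590.

Demand slope: (101.5 − 119.5)/(22 − 18) = -4.5, so Qd = 200.5 − 4.5P.
Supply slope: (136 − 124)/(16 − 12) = 3, so Qs = 3P + 88.
Before the tax: set 200.5 − 4.5P = 3P + 88 → P* = £15, Q* = 133.
With the tax collected from producers, supply shifts: Qs = 3(P − 15) + 88.
Solving gives Q = 106 with buyers paying £21 and producers receiving £6 (the £15 wedge).
Revenue = t · Q = 15 · 106 = £1590.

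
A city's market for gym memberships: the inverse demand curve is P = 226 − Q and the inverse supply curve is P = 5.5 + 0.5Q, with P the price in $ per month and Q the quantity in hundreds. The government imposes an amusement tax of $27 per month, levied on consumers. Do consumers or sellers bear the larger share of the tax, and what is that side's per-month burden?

Inverting to Q(P) form: Qd = 226 − P; Qs = 2P − 11.
Without the tax, 226 − P = 2P − 11 gives 3P = 237, so P* = $79 and Q* = 147.
With the tax collected from consumers, demand (in seller-price terms) shifts: Qd = 226 − (P + 27).
Solving gives Q = 129 with consumers paying $97 and sellers receiving $70 (the $27 wedge).
Per-month burden: consumers $18, sellers $9.
Consumers take the larger share because demand is less price-elastic here (demand slope 1 vs supply slope 2).
The less price-elastic side of the market bears the larger share of a per-unit tax.

Consumers bear the larger share: $18 per month.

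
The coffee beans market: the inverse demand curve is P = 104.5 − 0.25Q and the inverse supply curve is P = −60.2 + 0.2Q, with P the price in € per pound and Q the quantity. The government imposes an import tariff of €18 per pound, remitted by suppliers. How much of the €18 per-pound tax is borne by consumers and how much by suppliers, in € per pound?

Inverting to Q(P) form: Qd = 418 − 4P; Qs = 5P + 301.
Before the tax: set 418 − 4P = 5P + 301 → P* = €13, Q* = 366.
With the tax collected from suppliers, supply shifts: Qs = 5(P − 18) + 301.
Solving gives Q = 326 with consumers paying €23 and suppliers receiving €5 (the €18 wedge).
Burden on consumers: €10; on suppliers: €8. (They sum to €18.)

Consumers bear €10 per pound; suppliers bear €8 per pound.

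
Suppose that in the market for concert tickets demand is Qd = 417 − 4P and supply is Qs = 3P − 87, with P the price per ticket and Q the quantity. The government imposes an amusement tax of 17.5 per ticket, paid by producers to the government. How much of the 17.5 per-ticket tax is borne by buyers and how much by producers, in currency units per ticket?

Buyers bear 7.5 per ticket; producers bear 10 per ticket.

Before the tax: set 417 − 4P = 3P − 87 → P* = 72, Q* = 129.
With the tax collected from producers, supply shifts: Qs = 3(P − 17.5) − 87.
New equilibrium: buyers pay 79.5, producers receive 62, Q = 99. (Wedge: Pb − Ps = 17.5.)
Burden on buyers: 7.5; on producers: 10. (They sum to 17.5.)
The less price-elastic side of the market bears the larger share of a per-unit tax.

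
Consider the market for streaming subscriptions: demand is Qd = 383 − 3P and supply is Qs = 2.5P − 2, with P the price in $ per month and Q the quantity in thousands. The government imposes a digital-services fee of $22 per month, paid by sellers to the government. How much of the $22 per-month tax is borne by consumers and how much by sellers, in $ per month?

Without the tax, 383 − 3P = 2.5P − 2 gives 5.5P = 385, so P* = $70 and Q* = 173.
With the tax collected from sellers, supply shifts: Qs = 2.5(P − 22) − 2.
New equilibrium: consumers pay $80, sellers receive $58, Q = 143. (Wedge: Pb − Ps = 22.)
Burden on consumers: $10; on sellers: $12. (They sum to $22.)
The less price-elastic side of the market bears the larger share of a per-unit tax.

Consumers bear $10 per month; sellers bear $12 per month.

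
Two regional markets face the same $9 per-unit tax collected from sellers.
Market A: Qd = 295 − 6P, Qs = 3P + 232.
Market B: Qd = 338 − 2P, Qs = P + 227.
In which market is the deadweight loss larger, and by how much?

Market A, by $54.

Market A: pre-tax P* = $7, Q* = 253; post-tax Q = 235; deadweight loss = $81.
Market B: pre-tax P* = $37, Q* = 264; post-tax Q = 258; deadweight loss = $27.
Difference: $81 vs $27 → market A is larger by $54.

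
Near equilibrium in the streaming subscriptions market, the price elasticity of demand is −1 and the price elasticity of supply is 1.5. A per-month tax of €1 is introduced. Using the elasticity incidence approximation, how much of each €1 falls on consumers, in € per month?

Consumers bear ≈ €0.6 per month.

Incidence ratio: consumers' share ≈ εs / (εs + |εd|) = 1.5 / (1.5 + 1) = 0.6.
So consumers bear ≈ 0.6 × €1 = €0.6; sellers bear €0.4.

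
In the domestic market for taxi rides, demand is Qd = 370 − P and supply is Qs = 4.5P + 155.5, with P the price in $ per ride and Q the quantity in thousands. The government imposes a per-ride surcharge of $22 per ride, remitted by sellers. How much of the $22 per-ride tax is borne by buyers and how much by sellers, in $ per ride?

Without the tax, 370 − P = 4.5P + 155.5 gives 5.5P = 214.5, so P* = $39 and Q* = 331.
With the tax collected from sellers, supply shifts: Qs = 4.5(P − 22) + 155.5.
Solving gives Q = 313 with buyers paying $57 and sellers receiving $35 (the $22 wedge).
Burden on buyers: $18; on sellers: $4. (They sum to $22.)
The less price-elastic side of the market bears the larger share of a per-unit tax.

Buyers bear $18 per ride; sellers bear $4 per ride.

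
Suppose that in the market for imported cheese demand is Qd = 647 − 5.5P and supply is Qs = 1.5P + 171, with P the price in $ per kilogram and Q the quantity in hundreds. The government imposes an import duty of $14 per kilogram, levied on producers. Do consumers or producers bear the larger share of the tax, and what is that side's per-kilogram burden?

Without the tax, 647 − 5.5P = 1.5P + 171 gives 7P = 476, so P* = $68 and Q* = 273.
With the tax collected from producers, supply shifts: Qs = 1.5(P − 14) + 171.
New equilibrium: consumers pay $71, producers receive $57, Q = 256.5. (Wedge: Pb − Ps = 14.)
Per-kilogram burden: consumers $3, producers $11.
Producers take the larger share because supply is less price-elastic here (demand slope 5.5 vs supply slope 1.5).

Producers bear the larger share: $11 per kilogram.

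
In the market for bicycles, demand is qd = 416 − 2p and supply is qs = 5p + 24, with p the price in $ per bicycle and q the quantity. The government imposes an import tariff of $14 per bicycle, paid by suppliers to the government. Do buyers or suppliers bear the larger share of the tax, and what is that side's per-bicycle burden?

Buyers bear the larger share: $10 per bicycle.

Without the tax, 416 − 2p = 5p + 24 gives 7p = 392, so p* = $56 and q* = 304.
With the tax collected from suppliers, supply shifts: qs = 5(p − 14) + 24.
Solving gives q = 284 with buyers paying $66 and suppliers receiving $52 (the $14 wedge).
Per-bicycle burden: buyers $10, suppliers $4.
Buyers take the larger share because demand is less price-elastic here (demand slope 2 vs supply slope 5).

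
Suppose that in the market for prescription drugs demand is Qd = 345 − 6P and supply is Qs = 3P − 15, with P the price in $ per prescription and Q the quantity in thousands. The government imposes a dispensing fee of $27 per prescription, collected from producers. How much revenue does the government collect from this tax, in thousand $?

Tax revenue = $1377 thousand.

Without the tax, 345 − 6P = 3P − 15 gives 9P = 360, so P* = $40 and Q* = 105.
With the tax collected from producers, supply shifts: Qs = 3(P − 27) − 15.
New equilibrium: buyers pay $49, producers receive $22, Q = 51. (Wedge: Pb − Ps = 27.)
Revenue = t · Q = 27 · 51 = $1377.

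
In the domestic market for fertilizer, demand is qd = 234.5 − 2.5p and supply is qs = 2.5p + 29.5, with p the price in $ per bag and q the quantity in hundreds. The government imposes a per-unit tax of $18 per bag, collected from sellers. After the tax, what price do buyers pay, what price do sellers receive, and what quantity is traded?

Before the tax: set 234.5 − 2.5p = 2.5p + 29.5 → p* = $41, q* = 132.
With the tax collected from sellers, supply shifts: qs = 2.5(p − 18) + 29.5.
Solving gives q = 109.5 with buyers paying $50 and sellers receiving $32 (the $18 wedge).
The less price-elastic side of the market bears the larger share of a per-unit tax.

Buyers pay $50; sellers receive $32; quantity = 109.5.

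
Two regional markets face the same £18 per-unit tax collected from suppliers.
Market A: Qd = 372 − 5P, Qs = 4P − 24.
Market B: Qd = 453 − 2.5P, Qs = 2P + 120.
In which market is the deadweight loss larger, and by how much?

Market A, by £180.

Market A: pre-tax P* = £44, Q* = 152; post-tax Q = 112; deadweight loss = £360.
Market B: pre-tax P* = £74, Q* = 268; post-tax Q = 248; deadweight loss = £180.
Difference: £360 vs £180 → market A is larger by £180.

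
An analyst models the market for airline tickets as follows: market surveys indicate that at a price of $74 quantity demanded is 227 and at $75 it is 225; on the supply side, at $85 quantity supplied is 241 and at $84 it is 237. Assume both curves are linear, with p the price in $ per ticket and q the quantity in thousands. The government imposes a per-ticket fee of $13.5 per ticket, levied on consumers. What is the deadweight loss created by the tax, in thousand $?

Demand slope: (225 − 227)/(75 − 74) = -2, so qd = 375 − 2p.
Supply slope: (237 − 241)/(84 − 85) = 4, so qs = 4p − 99.
Before the tax: set 375 − 2p = 4p − 99 → p* = $79, q* = 217.
With the tax collected from consumers, demand (in seller-price terms) shifts: qd = 375 − 2(p + 13.5).
Solving gives q = 199 with consumers paying $88 and producers receiving $74.5 (the $13.5 wedge).
Quantity falls by |ΔQ| = |217 − 199| = 18.
DWL = ½ · t · |ΔQ| = ½ · 13.5 · 18 = $121.5.

Deadweight loss = $121.5 thousand.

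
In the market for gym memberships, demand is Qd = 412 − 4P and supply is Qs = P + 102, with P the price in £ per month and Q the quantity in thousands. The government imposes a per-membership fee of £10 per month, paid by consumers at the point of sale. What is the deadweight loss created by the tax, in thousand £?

Without the tax, 412 − 4P = P + 102 gives 5P = 310, so P* = £62 and Q* = 164.
With the tax collected from consumers, demand (in seller-price terms) shifts: Qd = 412 − 4(P + 10).
Solving gives Q = 156 with consumers paying £64 and suppliers receiving £54 (the £10 wedge).
Quantity falls by |ΔQ| = |164 − 156| = 8.
DWL = ½ · t · |ΔQ| = ½ · 10 · 8 = £40.

Deadweight loss = £40 thousand.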